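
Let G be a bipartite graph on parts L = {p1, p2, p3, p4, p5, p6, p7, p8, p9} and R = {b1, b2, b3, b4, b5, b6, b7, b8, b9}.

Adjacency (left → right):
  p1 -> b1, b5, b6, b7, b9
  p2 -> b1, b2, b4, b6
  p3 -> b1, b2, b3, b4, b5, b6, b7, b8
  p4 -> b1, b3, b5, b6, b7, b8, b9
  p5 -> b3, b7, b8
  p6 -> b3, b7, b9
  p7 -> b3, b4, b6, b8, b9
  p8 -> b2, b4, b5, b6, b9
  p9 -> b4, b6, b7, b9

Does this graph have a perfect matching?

A valid assignment of size 9: p1→b5, p2→b2, p3→b1, p4→b9, p5→b3, p6→b7, p7→b8, p8→b4, p9→b6.
All 9 left vertices are covered.

Yes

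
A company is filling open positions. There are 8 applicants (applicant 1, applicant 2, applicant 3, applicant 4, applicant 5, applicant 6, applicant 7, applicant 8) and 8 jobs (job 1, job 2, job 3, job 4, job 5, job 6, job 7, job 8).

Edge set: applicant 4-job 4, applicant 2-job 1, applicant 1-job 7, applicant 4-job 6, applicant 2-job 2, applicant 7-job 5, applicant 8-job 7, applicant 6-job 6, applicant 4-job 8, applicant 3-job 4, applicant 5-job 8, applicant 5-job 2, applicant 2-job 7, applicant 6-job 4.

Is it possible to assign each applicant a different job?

No

The set {applicant 1, applicant 8} has only 1 neighbour ({job 7}), so by Hall's theorem at most 7 of the 8 applicants can be matched.
Hence no matching covers every applicant.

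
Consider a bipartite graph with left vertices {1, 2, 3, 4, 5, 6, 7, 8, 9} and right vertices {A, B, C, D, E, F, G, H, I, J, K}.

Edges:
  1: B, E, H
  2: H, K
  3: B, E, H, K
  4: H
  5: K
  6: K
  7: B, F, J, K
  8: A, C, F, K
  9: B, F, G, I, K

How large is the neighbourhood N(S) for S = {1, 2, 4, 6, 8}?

The union of neighbours of {1, 2, 4, 6, 8} is {A, B, C, E, F, H, K}, which has 7 elements.
Since |N(S)| = 7 ≥ |S| = 5, Hall's condition holds for this subset.

7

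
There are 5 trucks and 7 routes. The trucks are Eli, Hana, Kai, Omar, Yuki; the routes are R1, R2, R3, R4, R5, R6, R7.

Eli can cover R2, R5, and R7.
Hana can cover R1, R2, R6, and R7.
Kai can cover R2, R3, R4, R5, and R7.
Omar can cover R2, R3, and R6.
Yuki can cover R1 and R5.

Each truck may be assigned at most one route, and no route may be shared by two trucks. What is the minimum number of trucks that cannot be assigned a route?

For example, pair Eli→R7, Hana→R6, Kai→R2, Omar→R3, Yuki→R5.
All 5 trucks are matched, so no larger matching exists.
That matches 5 of the 5, leaving 0 unmatched; no matching can do better.

0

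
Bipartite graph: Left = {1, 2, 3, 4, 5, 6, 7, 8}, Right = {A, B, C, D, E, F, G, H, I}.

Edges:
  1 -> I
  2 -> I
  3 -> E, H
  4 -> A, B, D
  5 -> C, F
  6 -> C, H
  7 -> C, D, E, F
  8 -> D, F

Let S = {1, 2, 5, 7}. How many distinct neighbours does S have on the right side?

5

The union of neighbours of {1, 2, 5, 7} is {C, D, E, F, I}, which has 5 elements.
Since |N(S)| = 5 ≥ |S| = 4, Hall's condition holds for this subset.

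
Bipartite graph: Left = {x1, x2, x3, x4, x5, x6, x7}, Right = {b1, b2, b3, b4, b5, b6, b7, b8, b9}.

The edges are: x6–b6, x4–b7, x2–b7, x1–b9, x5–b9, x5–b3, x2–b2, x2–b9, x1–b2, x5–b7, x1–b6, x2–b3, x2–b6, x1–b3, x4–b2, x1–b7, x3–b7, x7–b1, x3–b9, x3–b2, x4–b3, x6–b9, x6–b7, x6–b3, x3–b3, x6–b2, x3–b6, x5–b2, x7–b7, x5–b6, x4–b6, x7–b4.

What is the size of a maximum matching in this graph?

6

For example, pair x1-b9, x2-b2, x3-b6, x4-b3, x5-b7, x7-b4.
The set {x1, x2, x3, x4, x5, x6} has only 5 neighbours ({b2, b3, b6, b7, b9}), so by Hall's theorem at most 6 of the 7 left vertices can be matched.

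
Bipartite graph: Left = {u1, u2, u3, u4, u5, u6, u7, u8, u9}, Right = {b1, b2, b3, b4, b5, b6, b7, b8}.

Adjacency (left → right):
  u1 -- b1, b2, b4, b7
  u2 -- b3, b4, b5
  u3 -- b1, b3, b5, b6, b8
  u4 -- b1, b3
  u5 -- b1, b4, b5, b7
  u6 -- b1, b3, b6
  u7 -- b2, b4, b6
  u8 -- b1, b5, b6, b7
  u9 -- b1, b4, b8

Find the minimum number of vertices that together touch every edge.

8

The 8 edges u1–b2, u2–b4, u3–b8, u4–b1, u5–b7, u6–b3, u7–b6, u8–b5 form a matching, so any vertex cover needs at least 8 vertices (one per matched edge).
Conversely {b1, b2, b3, b4, b5, b6, b7, b8} meets every edge and has exactly 8 vertices, so 8 is optimal.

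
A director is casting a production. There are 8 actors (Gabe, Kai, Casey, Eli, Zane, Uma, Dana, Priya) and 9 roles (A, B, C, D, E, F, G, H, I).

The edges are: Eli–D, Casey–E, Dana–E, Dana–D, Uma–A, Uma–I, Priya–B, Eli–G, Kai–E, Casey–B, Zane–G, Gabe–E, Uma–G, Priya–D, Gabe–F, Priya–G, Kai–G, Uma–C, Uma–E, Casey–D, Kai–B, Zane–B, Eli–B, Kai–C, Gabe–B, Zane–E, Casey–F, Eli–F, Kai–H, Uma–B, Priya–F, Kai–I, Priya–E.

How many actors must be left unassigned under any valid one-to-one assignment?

One maximum matching: Gabe-B, Kai-H, Casey-D, Eli-F, Zane-G, Uma-A, Dana-E.
The set {Gabe, Casey, Eli, Zane, Dana, Priya} has only 5 neighbours ({B, D, E, F, G}), so by Hall's theorem at most 7 of the 8 actors can be matched.
That matches 7 of the 8, leaving 1 unmatched; no matching can do better.

1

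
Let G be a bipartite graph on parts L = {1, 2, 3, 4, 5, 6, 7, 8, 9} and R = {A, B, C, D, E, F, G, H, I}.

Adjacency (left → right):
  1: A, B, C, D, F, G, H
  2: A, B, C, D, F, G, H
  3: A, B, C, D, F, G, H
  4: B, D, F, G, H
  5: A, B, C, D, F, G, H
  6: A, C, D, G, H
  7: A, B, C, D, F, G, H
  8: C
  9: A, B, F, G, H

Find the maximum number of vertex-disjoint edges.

A valid assignment of size 7: 1–C, 2–B, 3–D, 4–F, 5–H, 6–A, 7–G.
The set {1, 2, 3, 4, 5, 6, 7, 8, 9} has only 7 neighbours ({A, B, C, D, F, G, H}), so by Hall's theorem at most 7 of the 9 left vertices can be matched.

7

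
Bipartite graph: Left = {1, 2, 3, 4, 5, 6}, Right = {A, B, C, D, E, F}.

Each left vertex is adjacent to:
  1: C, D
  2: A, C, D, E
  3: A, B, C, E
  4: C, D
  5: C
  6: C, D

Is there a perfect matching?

No

The set {1, 4, 5, 6} has only 2 neighbours ({C, D}), so by Hall's theorem at most 4 of the 6 left vertices can be matched.
Hence no matching covers every left vertex.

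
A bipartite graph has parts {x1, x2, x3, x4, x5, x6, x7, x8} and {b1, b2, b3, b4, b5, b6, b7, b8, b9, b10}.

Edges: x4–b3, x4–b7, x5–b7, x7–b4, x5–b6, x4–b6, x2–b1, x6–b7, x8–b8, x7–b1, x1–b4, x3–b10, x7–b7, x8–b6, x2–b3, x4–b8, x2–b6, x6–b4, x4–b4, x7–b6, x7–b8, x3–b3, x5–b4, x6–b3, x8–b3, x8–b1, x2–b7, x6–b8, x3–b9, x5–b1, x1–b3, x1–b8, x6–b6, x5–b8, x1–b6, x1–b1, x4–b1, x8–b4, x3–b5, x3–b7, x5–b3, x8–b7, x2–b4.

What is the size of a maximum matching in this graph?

A valid assignment of size 7: x1→b4, x2→b3, x3→b5, x4→b1, x5→b6, x6→b8, x7→b7.
The set {x1, x2, x4, x5, x6, x7, x8} has only 6 neighbours ({b1, b3, b4, b6, b7, b8}), so by Hall's theorem at most 7 of the 8 left vertices can be matched.

7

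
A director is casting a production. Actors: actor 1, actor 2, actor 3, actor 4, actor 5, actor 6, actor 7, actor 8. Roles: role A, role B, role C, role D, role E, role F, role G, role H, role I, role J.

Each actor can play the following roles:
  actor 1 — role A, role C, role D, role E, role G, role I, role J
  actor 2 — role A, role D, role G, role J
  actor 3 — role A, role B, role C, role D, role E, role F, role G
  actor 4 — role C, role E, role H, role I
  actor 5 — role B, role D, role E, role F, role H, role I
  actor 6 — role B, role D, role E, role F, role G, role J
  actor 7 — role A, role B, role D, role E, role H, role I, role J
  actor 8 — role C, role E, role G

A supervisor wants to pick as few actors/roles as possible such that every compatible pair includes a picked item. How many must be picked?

8

{actor 1, actor 2, actor 3, actor 4, actor 5, actor 6, actor 7, actor 8} is a vertex cover of size 8: every edge has an endpoint in this set.
No smaller cover exists because actor 1–role I, actor 2–role D, actor 3–role C, actor 4–role E, actor 5–role H, actor 6–role F, actor 7–role B, actor 8–role G is a matching of size 8, and a cover must include an endpoint of each of these disjoint edges (König's theorem).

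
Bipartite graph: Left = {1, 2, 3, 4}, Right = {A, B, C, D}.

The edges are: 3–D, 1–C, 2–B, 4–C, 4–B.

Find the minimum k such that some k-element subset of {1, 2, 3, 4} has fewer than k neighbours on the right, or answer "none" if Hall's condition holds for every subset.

Take S = {1, 2, 4}. Its neighbourhood is {B, C}, so |N(S)| = 2 < |S| = 3.
Every subset of size less than 3 has at least as many neighbours as members, so 3 is the minimum.

3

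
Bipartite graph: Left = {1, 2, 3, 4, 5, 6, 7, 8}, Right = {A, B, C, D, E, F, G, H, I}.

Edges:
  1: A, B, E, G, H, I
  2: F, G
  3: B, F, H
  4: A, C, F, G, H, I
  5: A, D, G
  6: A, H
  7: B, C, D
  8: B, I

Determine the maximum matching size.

8

A valid assignment of size 8: 1→E, 2→G, 3→F, 4→A, 5→D, 6→H, 7→C, 8→B.
This saturates every left vertex, so 8 is the maximum.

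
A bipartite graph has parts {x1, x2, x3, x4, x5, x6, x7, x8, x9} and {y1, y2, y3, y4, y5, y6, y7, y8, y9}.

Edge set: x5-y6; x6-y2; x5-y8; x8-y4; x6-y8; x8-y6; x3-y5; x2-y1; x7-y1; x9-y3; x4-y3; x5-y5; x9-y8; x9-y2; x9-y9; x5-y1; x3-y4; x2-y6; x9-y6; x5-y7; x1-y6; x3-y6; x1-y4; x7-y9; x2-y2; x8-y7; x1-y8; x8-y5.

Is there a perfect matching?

One maximum matching: x1→y8, x2→y1, x3→y5, x4→y3, x5→y7, x6→y2, x7→y9, x8→y4, x9→y6.
All 9 left vertices are covered.

Yes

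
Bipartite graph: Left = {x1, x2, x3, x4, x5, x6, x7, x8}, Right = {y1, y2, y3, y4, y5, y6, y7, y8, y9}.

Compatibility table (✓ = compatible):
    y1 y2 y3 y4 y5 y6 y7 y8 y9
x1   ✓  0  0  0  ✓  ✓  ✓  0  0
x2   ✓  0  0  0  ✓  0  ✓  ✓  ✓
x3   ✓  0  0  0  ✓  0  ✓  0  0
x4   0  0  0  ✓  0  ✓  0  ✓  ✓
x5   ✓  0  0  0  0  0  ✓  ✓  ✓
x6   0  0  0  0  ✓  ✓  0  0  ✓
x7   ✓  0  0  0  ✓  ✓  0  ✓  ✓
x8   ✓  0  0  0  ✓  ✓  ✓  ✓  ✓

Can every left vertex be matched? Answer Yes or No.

The set {x1, x2, x3, x5, x6, x7, x8} has only 6 neighbours ({y1, y5, y6, y7, y8, y9}), so by Hall's theorem at most 7 of the 8 left vertices can be matched.
Hence no matching covers every left vertex.

No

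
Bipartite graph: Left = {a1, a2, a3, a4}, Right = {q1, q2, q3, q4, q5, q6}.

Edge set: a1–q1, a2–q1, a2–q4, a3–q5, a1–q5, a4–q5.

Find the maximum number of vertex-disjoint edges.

One maximum matching: a1-q1, a2-q4, a3-q5.
The set {a3, a4} has only 1 neighbour ({q5}), so by Hall's theorem at most 3 of the 4 left vertices can be matched.

3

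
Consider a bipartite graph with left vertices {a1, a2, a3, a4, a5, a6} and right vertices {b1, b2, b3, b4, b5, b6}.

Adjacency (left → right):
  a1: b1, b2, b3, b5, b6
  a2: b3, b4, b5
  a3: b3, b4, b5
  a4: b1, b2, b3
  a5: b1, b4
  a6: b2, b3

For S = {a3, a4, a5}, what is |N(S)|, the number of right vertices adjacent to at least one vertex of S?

The union of neighbours of {a3, a4, a5} is {b1, b2, b3, b4, b5}, which has 5 elements.
Since |N(S)| = 5 ≥ |S| = 3, Hall's condition holds for this subset.

5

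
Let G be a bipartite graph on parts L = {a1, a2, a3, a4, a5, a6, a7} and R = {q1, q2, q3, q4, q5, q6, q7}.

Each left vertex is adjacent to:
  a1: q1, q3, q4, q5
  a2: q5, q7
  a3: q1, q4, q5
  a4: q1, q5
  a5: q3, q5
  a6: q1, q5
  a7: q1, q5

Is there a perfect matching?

No

The set {a1, a3, a4, a5, a6, a7} has only 4 neighbours ({q1, q3, q4, q5}), so by Hall's theorem at most 5 of the 7 left vertices can be matched.
Hence no matching covers every left vertex.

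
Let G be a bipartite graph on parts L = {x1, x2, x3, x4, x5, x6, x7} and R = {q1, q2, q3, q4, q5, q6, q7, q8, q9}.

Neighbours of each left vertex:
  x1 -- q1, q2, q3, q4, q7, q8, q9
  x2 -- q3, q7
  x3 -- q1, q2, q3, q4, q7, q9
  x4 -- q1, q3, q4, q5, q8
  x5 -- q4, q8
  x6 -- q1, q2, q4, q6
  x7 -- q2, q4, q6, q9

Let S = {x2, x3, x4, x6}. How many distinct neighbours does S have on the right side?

9

The union of neighbours of {x2, x3, x4, x6} is {q1, q2, q3, q4, q5, q6, q7, q8, q9}, which has 9 elements.
Since |N(S)| = 9 ≥ |S| = 4, Hall's condition holds for this subset.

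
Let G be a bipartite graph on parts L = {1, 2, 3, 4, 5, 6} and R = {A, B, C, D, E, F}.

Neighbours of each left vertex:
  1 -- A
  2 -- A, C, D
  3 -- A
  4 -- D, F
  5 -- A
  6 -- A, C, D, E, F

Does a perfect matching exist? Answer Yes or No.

No

The set {1, 3, 5} has only 1 neighbour ({A}), so by Hall's theorem at most 4 of the 6 left vertices can be matched.
Hence no matching covers every left vertex.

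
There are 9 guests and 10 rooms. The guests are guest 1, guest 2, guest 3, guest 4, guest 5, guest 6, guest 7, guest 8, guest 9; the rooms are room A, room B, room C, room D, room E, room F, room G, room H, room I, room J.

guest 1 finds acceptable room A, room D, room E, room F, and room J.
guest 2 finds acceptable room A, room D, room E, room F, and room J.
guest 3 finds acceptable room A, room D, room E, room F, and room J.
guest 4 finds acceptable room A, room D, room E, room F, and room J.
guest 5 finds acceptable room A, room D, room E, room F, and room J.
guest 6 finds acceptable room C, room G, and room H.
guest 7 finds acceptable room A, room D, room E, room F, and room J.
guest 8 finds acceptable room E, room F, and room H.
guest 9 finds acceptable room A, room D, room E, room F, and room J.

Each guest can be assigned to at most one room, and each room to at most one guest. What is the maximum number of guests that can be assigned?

7

One maximum matching: guest 1–room E, guest 2–room F, guest 3–room A, guest 4–room D, guest 5–room J, guest 6–room G, guest 8–room H.
The set {guest 1, guest 2, guest 3, guest 4, guest 5, guest 7, guest 9} has only 5 neighbours ({room A, room D, room E, room F, room J}), so by Hall's theorem at most 7 of the 9 guests can be matched.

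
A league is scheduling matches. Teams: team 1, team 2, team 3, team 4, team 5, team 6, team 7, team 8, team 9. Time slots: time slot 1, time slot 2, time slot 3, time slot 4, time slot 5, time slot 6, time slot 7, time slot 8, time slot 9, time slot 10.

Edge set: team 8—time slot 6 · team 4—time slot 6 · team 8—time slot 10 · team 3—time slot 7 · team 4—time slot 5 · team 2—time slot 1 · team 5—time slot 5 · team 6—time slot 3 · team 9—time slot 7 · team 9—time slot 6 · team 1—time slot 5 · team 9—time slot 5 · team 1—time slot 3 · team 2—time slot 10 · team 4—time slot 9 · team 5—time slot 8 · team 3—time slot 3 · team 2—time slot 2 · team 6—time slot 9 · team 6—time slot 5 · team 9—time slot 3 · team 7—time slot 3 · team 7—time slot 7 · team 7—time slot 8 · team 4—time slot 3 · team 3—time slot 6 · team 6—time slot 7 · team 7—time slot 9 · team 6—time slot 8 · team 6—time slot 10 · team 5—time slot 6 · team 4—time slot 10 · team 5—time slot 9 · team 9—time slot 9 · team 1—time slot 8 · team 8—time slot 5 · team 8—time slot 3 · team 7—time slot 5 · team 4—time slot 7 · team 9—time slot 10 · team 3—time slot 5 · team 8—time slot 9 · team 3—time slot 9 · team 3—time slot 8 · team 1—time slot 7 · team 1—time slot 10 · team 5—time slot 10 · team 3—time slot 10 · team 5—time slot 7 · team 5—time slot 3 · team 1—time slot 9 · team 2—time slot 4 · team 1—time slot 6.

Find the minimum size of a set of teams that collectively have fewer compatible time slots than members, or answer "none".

Take S = {team 1, team 3, team 4, team 5, team 6, team 7, team 8, team 9}. Its neighbourhood is {time slot 3, time slot 5, time slot 6, time slot 7, time slot 8, time slot 9, time slot 10}, so |N(S)| = 7 < |S| = 8.
Every subset of size less than 8 has at least as many neighbours as members, so 8 is the minimum.

8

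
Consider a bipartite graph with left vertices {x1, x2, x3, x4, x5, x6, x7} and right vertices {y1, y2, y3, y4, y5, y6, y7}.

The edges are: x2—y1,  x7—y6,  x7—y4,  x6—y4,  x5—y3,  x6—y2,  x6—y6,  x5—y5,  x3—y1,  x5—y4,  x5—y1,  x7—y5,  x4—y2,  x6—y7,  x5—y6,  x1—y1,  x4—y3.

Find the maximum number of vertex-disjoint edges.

5

For example, pair x1-y1, x4-y3, x5-y6, x6-y7, x7-y4.
The set {x1, x2, x3} has only 1 neighbour ({y1}), so by Hall's theorem at most 5 of the 7 left vertices can be matched.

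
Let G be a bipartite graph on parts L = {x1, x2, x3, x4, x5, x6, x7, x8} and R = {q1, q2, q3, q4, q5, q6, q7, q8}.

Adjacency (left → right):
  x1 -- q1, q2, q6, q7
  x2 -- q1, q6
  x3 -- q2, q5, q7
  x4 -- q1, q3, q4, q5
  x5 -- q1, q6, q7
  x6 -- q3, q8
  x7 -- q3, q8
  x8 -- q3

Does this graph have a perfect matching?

No

The set {x6, x7, x8} has only 2 neighbours ({q3, q8}), so by Hall's theorem at most 7 of the 8 left vertices can be matched.
Hence no matching covers every left vertex.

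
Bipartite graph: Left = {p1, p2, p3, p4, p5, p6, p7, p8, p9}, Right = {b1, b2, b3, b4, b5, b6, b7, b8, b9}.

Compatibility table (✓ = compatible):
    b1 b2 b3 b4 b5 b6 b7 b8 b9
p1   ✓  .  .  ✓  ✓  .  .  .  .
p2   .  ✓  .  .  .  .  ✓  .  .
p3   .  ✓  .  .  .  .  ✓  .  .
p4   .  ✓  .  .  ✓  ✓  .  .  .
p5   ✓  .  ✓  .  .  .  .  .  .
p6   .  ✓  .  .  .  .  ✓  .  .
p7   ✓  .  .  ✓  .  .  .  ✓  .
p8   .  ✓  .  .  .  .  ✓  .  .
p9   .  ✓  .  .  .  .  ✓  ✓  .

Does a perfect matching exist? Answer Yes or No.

The set {p2, p3, p6, p8} has only 2 neighbours ({b2, b7}), so by Hall's theorem at most 7 of the 9 left vertices can be matched.
Hence no matching covers every left vertex.

No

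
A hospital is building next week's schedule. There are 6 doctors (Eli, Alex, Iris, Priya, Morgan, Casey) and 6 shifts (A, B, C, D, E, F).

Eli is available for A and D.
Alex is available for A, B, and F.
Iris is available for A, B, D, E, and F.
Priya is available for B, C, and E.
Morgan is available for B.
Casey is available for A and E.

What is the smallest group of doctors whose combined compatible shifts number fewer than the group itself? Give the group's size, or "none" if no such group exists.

A matching saturating every doctor exists, for instance Eli→D, Alex→F, Iris→A, Priya→C, Morgan→B, Casey→E.
By Hall's marriage theorem, this means |N(S)| ≥ |S| for every subset S, so no violating subset exists.

none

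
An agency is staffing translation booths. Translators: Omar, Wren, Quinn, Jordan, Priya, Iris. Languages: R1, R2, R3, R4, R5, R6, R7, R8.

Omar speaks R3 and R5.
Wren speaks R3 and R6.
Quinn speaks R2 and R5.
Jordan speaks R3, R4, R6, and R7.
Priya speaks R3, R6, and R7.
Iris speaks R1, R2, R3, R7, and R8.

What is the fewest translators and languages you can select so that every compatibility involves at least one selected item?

6

The 6 edges Omar–R5, Wren–R6, Quinn–R2, Jordan–R4, Priya–R7, Iris–R3 form a matching, so any vertex cover needs at least 6 vertices (one per matched edge).
Conversely {Omar, Wren, Quinn, Jordan, Priya, Iris} meets every edge and has exactly 6 vertices, so 6 is optimal.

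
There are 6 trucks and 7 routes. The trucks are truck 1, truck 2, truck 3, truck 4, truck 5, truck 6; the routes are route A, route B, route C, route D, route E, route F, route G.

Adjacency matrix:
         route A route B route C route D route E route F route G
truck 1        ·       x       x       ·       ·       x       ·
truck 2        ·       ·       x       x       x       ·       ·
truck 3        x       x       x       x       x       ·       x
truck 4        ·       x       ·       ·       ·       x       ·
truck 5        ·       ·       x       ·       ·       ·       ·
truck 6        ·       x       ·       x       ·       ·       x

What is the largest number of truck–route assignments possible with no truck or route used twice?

6

A valid assignment of size 6: truck 1–route F, truck 2–route D, truck 3–route E, truck 4–route B, truck 5–route C, truck 6–route G.
This saturates every truck, so 6 is the maximum.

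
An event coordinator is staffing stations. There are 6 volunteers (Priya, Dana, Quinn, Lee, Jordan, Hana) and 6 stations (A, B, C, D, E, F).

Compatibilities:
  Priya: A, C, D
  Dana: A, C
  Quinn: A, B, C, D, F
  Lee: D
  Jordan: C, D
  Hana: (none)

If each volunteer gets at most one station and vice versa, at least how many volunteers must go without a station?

A valid assignment of size 4: Priya-C, Dana-A, Quinn-B, Lee-D.
The set {Priya, Dana, Lee, Jordan, Hana} has only 3 neighbours ({A, C, D}), so by Hall's theorem at most 4 of the 6 volunteers can be matched.
That matches 4 of the 6, leaving 2 unmatched; no matching can do better.

2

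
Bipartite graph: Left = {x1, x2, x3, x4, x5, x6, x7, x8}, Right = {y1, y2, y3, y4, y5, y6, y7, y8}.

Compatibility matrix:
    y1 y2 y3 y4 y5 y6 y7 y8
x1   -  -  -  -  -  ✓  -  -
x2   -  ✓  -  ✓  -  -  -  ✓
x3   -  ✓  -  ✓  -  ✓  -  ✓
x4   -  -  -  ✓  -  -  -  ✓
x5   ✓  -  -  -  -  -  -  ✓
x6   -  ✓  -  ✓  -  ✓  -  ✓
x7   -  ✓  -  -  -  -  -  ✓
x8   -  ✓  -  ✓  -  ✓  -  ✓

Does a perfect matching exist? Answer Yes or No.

No

The set {x1, x2, x3, x4, x6, x7, x8} has only 4 neighbours ({y2, y4, y6, y8}), so by Hall's theorem at most 5 of the 8 left vertices can be matched.
Hence no matching covers every left vertex.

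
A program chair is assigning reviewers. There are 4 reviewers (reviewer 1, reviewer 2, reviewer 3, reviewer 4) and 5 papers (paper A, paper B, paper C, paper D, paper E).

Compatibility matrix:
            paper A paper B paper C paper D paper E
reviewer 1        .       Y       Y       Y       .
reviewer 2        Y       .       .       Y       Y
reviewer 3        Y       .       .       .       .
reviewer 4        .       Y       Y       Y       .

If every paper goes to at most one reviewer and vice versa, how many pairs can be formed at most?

A valid assignment of size 4: reviewer 1-paper B, reviewer 2-paper E, reviewer 3-paper A, reviewer 4-paper D.
This saturates every reviewer, so 4 is the maximum.

4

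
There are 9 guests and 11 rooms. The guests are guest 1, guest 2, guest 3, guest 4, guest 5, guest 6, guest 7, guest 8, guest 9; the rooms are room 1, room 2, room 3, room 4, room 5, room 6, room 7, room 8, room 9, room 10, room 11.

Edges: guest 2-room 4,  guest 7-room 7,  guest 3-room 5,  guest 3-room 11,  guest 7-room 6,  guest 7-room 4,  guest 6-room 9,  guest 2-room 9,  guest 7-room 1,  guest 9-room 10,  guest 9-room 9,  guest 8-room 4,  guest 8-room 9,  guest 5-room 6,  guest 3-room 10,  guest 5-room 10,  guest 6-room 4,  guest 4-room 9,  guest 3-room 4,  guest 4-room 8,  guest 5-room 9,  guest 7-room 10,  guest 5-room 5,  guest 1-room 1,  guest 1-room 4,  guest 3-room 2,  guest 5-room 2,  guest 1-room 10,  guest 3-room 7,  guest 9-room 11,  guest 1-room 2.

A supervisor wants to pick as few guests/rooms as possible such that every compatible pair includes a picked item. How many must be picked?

The 8 edges guest 1–room 1, guest 2–room 9, guest 3–room 5, guest 4–room 8, guest 5–room 2, guest 6–room 4, guest 7–room 10, guest 9–room 11 form a matching, so any vertex cover needs at least 8 vertices (one per matched edge).
Conversely {guest 1, guest 3, guest 4, guest 5, guest 7, guest 9, room 4, room 9} meets every edge and has exactly 8 vertices, so 8 is optimal.

8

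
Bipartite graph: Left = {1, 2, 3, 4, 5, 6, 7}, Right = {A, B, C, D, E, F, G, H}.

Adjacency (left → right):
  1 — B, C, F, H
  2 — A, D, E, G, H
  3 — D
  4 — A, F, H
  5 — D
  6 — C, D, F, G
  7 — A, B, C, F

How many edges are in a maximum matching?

One maximum matching: 1→F, 2→G, 3→D, 4→H, 6→C, 7→B.
The set {3, 5} has only 1 neighbour ({D}), so by Hall's theorem at most 6 of the 7 left vertices can be matched.

6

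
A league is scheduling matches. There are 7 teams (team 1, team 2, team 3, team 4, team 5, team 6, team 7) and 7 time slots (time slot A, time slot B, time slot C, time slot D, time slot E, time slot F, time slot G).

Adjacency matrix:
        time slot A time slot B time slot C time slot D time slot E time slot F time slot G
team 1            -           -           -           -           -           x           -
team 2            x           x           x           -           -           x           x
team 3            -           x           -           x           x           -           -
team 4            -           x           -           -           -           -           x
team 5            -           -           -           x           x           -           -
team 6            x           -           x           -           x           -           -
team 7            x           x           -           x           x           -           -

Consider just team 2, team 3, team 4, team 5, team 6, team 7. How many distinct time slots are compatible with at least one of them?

The union of neighbours of {team 2, team 3, team 4, team 5, team 6, team 7} is {time slot A, time slot B, time slot C, time slot D, time slot E, time slot F, time slot G}, which has 7 elements.
Since |N(S)| = 7 ≥ |S| = 6, Hall's condition holds for this subset.

7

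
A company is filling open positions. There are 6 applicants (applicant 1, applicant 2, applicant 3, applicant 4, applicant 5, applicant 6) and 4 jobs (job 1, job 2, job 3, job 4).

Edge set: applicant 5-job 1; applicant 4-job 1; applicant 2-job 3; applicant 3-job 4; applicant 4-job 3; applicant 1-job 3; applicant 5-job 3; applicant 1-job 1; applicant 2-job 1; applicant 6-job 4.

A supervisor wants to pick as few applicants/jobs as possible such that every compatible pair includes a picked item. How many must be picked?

3

{job 1, job 3, job 4} is a vertex cover of size 3: every edge has an endpoint in this set.
No smaller cover exists because applicant 1–job 1, applicant 2–job 3, applicant 3–job 4 is a matching of size 3, and a cover must include an endpoint of each of these disjoint edges (König's theorem).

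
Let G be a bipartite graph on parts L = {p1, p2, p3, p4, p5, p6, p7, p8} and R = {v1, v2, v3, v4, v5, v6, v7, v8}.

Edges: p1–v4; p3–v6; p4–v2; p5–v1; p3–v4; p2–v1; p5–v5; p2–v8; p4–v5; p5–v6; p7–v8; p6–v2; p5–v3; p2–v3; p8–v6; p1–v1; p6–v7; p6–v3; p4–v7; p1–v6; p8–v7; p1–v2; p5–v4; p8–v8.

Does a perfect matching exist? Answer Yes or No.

One maximum matching: p1-v2, p2-v1, p3-v4, p4-v5, p5-v3, p6-v7, p7-v8, p8-v6.
Every left vertex is matched, so this is a perfect matching.

Yes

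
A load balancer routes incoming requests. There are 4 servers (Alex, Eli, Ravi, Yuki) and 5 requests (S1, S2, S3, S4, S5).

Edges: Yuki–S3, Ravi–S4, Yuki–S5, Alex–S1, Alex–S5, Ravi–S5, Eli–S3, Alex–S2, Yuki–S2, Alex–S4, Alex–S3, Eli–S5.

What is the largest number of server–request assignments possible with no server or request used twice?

4

For example, pair Alex–S3, Eli–S5, Ravi–S4, Yuki–S2.
All 4 servers are matched, so no larger matching exists.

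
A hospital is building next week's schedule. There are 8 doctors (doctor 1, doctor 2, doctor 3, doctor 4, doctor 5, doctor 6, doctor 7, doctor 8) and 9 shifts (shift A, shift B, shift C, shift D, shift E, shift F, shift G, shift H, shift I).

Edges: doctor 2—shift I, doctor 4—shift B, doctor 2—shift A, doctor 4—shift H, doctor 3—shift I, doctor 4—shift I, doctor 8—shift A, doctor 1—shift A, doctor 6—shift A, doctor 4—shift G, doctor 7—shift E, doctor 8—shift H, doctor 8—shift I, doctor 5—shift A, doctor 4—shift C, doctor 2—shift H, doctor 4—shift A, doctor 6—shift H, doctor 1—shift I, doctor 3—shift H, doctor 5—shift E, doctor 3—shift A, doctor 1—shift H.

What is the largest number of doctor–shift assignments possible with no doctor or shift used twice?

5

A valid assignment of size 5: doctor 1-shift A, doctor 2-shift I, doctor 3-shift H, doctor 4-shift G, doctor 5-shift E.
The set {doctor 1, doctor 2, doctor 3, doctor 5, doctor 6, doctor 7, doctor 8} has only 4 neighbours ({shift A, shift E, shift H, shift I}), so by Hall's theorem at most 5 of the 8 doctors can be matched.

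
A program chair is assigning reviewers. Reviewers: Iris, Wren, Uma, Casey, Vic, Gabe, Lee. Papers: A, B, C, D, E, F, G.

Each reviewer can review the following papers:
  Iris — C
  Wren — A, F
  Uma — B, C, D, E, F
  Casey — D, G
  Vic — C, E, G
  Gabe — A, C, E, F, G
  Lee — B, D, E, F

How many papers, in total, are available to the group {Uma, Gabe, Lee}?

7

The union of neighbours of {Uma, Gabe, Lee} is {A, B, C, D, E, F, G}, which has 7 elements.
Since |N(S)| = 7 ≥ |S| = 3, Hall's condition holds for this subset.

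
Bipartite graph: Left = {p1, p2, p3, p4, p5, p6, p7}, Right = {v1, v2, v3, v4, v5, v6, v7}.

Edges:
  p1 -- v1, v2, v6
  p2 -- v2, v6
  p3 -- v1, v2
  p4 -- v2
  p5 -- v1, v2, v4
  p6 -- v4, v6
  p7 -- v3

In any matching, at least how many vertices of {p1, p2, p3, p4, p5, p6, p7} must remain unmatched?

2

A valid assignment of size 5: p1-v1, p2-v6, p3-v2, p5-v4, p7-v3.
The set {p1, p2, p3, p4, p5, p6} has only 4 neighbours ({v1, v2, v4, v6}), so by Hall's theorem at most 5 of the 7 left vertices can be matched.
That matches 5 of the 7, leaving 2 unmatched; no matching can do better.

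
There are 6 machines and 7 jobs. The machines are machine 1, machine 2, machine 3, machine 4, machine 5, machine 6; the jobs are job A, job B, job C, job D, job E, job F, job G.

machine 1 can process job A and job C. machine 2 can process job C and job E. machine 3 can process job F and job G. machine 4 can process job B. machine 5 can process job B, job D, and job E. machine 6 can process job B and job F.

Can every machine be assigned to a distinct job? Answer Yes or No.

Yes

One maximum matching: machine 1→job A, machine 2→job C, machine 3→job G, machine 4→job B, machine 5→job E, machine 6→job F.
Every machine is matched, so this matching saturates all of them.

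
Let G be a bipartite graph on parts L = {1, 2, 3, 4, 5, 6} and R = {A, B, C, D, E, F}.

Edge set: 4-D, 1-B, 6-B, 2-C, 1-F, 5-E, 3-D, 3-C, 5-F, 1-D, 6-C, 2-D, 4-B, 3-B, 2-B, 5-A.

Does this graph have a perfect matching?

The set {2, 3, 4, 6} has only 3 neighbours ({B, C, D}), so by Hall's theorem at most 5 of the 6 left vertices can be matched.
Hence no matching covers every left vertex.

No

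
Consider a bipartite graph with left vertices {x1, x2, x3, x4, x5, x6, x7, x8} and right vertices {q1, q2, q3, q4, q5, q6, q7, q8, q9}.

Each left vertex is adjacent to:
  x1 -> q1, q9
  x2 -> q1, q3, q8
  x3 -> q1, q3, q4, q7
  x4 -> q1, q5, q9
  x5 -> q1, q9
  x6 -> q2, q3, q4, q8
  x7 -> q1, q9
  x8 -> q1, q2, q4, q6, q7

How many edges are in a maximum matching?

One maximum matching: x1-q1, x2-q3, x3-q4, x4-q5, x5-q9, x6-q8, x8-q6.
The set {x1, x5, x7} has only 2 neighbours ({q1, q9}), so by Hall's theorem at most 7 of the 8 left vertices can be matched.

7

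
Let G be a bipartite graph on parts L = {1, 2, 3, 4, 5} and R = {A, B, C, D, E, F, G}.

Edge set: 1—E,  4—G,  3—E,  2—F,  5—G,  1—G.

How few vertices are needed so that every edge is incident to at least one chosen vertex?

{2, E, G} is a vertex cover of size 3: every edge has an endpoint in this set.
No smaller cover exists because 1–G, 2–F, 3–E is a matching of size 3, and a cover must include an endpoint of each of these disjoint edges (König's theorem).

3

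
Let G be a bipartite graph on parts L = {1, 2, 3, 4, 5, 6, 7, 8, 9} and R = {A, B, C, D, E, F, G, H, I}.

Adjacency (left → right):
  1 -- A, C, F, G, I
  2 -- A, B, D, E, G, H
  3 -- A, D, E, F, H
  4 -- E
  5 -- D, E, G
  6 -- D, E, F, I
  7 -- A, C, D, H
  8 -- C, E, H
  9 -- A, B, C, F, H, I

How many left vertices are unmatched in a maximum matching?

For example, pair 1→G, 2→B, 3→F, 4→E, 5→D, 6→I, 7→C, 8→H, 9→A.
All 9 left vertices are matched, so no larger matching exists.
That matches 9 of the 9, leaving 0 unmatched; no matching can do better.

0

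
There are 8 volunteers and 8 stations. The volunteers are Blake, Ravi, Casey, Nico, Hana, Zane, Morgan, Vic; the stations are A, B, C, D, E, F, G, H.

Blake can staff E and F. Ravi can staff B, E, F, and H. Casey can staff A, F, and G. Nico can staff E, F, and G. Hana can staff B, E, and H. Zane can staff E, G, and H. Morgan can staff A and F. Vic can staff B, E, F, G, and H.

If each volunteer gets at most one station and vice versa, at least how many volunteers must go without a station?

2

For example, pair Blake→F, Ravi→H, Casey→A, Nico→G, Hana→B, Zane→E.
The set {Blake, Ravi, Casey, Nico, Hana, Zane, Morgan, Vic} has only 6 neighbours ({A, B, E, F, G, H}), so by Hall's theorem at most 6 of the 8 volunteers can be matched.
That matches 6 of the 8, leaving 2 unmatched; no matching can do better.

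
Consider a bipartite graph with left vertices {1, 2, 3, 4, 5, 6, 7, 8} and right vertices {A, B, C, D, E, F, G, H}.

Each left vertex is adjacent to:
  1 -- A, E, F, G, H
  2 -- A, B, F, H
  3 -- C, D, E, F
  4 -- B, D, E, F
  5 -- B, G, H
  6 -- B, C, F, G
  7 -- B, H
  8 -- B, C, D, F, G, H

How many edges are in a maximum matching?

One maximum matching: 1–A, 2–F, 3–E, 4–D, 5–B, 6–C, 7–H, 8–G.
This saturates every left vertex, so 8 is the maximum.

8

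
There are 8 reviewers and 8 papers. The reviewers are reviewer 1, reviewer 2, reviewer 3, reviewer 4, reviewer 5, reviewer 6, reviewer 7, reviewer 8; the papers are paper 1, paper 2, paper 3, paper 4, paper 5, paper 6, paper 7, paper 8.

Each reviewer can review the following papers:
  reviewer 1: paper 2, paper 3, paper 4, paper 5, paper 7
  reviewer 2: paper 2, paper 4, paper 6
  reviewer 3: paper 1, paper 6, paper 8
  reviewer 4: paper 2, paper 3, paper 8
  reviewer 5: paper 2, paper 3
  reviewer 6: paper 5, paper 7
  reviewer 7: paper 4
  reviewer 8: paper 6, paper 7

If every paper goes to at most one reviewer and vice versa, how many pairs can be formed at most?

One maximum matching: reviewer 1–paper 2, reviewer 2–paper 6, reviewer 3–paper 1, reviewer 4–paper 8, reviewer 5–paper 3, reviewer 6–paper 5, reviewer 7–paper 4, reviewer 8–paper 7.
This saturates every reviewer, so 8 is the maximum.

8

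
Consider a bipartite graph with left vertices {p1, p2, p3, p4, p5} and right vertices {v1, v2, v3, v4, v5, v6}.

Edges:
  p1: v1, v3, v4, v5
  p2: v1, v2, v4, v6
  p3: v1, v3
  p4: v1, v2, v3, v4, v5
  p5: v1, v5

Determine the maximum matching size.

One maximum matching: p1→v4, p2→v6, p3→v3, p4→v2, p5→v1.
This saturates every left vertex, so 5 is the maximum.

5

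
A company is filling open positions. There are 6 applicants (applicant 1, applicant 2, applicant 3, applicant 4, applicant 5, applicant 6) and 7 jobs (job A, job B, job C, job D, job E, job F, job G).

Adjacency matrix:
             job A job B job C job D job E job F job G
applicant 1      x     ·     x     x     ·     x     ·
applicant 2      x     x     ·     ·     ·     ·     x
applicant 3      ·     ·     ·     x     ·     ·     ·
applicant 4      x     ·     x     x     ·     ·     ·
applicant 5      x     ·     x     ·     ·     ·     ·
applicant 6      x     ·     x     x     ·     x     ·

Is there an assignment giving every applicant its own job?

The set {applicant 1, applicant 3, applicant 4, applicant 5, applicant 6} has only 4 neighbours ({job A, job C, job D, job F}), so by Hall's theorem at most 5 of the 6 applicants can be matched.
Hence no matching covers every applicant.

No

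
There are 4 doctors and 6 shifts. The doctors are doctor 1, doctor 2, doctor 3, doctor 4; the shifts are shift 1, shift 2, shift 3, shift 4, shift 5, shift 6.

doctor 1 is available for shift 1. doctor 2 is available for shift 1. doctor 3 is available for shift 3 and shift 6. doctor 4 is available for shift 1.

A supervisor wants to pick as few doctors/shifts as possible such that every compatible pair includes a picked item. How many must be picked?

2

{doctor 3, shift 1} is a vertex cover of size 2: every edge has an endpoint in this set.
No smaller cover exists because doctor 1–shift 1, doctor 3–shift 6 is a matching of size 2, and a cover must include an endpoint of each of these disjoint edges (König's theorem).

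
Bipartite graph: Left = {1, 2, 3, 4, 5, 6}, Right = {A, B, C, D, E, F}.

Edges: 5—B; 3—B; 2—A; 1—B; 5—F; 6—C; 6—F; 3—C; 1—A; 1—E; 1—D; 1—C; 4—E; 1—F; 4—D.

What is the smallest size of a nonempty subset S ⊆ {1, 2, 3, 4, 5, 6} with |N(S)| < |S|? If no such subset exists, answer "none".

none

A matching saturating every left vertex exists, for instance 1→E, 2→A, 3→C, 4→D, 5→B, 6→F.
By Hall's marriage theorem, this means |N(S)| ≥ |S| for every subset S, so no violating subset exists.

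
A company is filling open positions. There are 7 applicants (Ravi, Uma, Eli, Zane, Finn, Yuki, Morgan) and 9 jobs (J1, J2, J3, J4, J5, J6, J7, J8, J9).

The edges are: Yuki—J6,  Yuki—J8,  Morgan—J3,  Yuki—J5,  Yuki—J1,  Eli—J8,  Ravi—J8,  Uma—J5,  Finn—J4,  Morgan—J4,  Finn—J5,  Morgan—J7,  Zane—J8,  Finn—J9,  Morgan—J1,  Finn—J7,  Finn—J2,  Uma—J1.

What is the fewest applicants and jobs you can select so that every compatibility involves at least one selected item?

{Uma, Finn, Yuki, Morgan, J8} is a vertex cover of size 5: every edge has an endpoint in this set.
No smaller cover exists because Ravi–J8, Uma–J5, Finn–J9, Yuki–J6, Morgan–J3 is a matching of size 5, and a cover must include an endpoint of each of these disjoint edges (König's theorem).

5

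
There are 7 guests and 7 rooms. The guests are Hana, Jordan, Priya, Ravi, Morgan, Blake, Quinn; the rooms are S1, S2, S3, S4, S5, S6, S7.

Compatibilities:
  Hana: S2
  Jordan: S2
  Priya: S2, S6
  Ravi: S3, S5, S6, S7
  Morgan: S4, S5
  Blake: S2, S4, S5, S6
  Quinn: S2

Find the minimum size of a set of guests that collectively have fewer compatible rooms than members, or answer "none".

2

Take S = {Hana, Jordan}. Its neighbourhood is {S2}, so |N(S)| = 1 < |S| = 2.
No single vertex violates Hall's condition since each has at least one neighbour, so 2 is the minimum.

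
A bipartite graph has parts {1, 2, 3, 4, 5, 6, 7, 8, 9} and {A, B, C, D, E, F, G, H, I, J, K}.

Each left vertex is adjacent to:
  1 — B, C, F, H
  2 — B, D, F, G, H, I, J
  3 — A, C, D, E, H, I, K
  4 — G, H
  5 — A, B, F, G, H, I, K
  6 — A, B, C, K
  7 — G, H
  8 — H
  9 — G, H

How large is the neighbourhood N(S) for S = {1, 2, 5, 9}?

10

The union of neighbours of {1, 2, 5, 9} is {A, B, C, D, F, G, H, I, J, K}, which has 10 elements.
Since |N(S)| = 10 ≥ |S| = 4, Hall's condition holds for this subset.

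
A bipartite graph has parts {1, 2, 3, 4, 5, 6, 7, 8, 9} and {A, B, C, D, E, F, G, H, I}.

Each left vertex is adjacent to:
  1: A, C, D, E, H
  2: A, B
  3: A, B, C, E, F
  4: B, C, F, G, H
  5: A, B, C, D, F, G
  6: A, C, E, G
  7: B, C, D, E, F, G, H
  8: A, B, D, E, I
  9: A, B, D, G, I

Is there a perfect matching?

A valid assignment of size 9: 1→D, 2→B, 3→F, 4→H, 5→A, 6→C, 7→E, 8→I, 9→G.
All 9 left vertices are covered.

Yes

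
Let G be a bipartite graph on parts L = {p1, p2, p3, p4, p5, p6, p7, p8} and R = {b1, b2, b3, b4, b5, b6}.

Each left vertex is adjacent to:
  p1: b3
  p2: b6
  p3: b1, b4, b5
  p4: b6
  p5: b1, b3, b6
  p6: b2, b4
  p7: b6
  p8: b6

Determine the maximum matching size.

For example, pair p1-b3, p2-b6, p3-b5, p5-b1, p6-b4.
The set {p2, p4, p7, p8} has only 1 neighbour ({b6}), so by Hall's theorem at most 5 of the 8 left vertices can be matched.

5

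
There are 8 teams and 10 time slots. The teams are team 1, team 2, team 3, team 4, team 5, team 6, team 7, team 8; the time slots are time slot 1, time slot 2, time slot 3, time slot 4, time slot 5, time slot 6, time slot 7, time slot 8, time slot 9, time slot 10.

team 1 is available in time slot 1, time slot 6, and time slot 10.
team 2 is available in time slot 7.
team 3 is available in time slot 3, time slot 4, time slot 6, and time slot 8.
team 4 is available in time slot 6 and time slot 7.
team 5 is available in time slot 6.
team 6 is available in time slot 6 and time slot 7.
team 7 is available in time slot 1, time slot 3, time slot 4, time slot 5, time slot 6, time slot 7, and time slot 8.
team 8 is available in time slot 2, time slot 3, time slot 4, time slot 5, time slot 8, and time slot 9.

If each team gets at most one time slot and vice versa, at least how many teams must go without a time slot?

One maximum matching: team 1–time slot 10, team 2–time slot 7, team 3–time slot 4, team 4–time slot 6, team 7–time slot 5, team 8–time slot 8.
The set {team 2, team 4, team 5, team 6} has only 2 neighbours ({time slot 6, time slot 7}), so by Hall's theorem at most 6 of the 8 teams can be matched.
That matches 6 of the 8, leaving 2 unmatched; no matching can do better.

2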